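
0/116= 0=   0.00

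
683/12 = 56+11/12 = 56.92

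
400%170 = 60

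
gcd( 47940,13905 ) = 15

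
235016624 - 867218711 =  - 632202087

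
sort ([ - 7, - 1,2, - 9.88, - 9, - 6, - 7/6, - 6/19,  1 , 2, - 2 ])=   [-9.88, -9, - 7, - 6,-2, -7/6, - 1, - 6/19,1,2,2 ] 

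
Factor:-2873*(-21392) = 61459216 = 2^4* 7^1*13^2*17^1 * 191^1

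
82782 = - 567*(-146)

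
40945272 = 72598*564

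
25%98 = 25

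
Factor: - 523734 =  - 2^1*3^1*41^1*2129^1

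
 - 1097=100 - 1197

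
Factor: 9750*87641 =2^1*3^1*5^3  *13^1*87641^1 = 854499750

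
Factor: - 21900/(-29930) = 2^1*3^1* 5^1*41^( - 1) = 30/41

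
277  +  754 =1031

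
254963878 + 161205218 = 416169096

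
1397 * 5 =6985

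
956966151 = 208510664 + 748455487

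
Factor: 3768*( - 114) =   -  2^4*3^2 * 19^1  *  157^1 = -  429552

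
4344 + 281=4625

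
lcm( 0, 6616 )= 0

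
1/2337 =1/2337 = 0.00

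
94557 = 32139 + 62418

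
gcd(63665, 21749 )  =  7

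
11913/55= 1083/5  =  216.60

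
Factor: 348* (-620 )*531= - 2^4 * 3^3 * 5^1*29^1*31^1 * 59^1=- 114568560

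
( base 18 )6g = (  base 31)40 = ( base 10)124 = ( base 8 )174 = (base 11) 103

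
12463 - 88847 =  - 76384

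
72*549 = 39528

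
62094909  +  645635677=707730586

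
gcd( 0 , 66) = 66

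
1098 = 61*18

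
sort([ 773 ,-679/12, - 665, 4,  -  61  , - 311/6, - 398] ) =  [ - 665,-398, - 61,-679/12,-311/6, 4,773] 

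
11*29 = 319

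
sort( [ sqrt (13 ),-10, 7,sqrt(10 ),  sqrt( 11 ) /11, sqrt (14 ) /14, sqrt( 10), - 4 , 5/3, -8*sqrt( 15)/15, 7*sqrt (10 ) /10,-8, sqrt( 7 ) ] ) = [-10,- 8, - 4, -8*sqrt( 15)/15, sqrt( 14 ) /14 , sqrt( 11 ) /11, 5/3, 7*sqrt ( 10)/10, sqrt( 7), sqrt(10 ), sqrt(10), sqrt( 13), 7 ] 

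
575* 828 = 476100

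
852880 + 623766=1476646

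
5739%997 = 754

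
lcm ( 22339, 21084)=1876476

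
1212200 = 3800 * 319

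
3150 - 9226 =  - 6076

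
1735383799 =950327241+785056558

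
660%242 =176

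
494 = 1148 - 654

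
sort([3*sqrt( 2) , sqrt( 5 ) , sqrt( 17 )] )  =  [ sqrt(5), sqrt( 17 ) , 3*sqrt( 2 )]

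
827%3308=827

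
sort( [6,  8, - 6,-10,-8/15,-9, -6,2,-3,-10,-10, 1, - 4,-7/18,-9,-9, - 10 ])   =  [-10,-10, - 10, - 10, - 9,-9 ,- 9, - 6, - 6 , - 4,- 3, - 8/15, -7/18,1, 2,6,8]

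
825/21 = 39  +  2/7= 39.29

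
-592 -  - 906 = 314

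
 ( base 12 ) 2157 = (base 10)3667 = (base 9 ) 5024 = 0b111001010011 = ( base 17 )cbc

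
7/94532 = 7/94532 = 0.00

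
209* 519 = 108471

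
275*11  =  3025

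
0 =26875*0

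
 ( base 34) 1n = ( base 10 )57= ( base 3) 2010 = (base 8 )71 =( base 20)2h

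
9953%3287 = 92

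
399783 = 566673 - 166890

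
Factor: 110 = 2^1*5^1*11^1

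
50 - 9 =41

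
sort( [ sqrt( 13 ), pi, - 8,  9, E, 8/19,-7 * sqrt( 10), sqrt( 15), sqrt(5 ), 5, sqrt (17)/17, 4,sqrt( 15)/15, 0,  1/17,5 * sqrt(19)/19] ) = [ - 7*sqrt (10), - 8, 0,1/17, sqrt( 17)/17, sqrt (15)/15, 8/19  ,  5*sqrt( 19)/19, sqrt( 5), E, pi, sqrt(13), sqrt (15), 4, 5,9] 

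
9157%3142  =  2873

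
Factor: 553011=3^1* 184337^1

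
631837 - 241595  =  390242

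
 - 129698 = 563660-693358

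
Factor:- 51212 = -2^2*7^1 * 31^1*59^1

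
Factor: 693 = 3^2 *7^1 *11^1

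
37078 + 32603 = 69681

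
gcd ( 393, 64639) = 1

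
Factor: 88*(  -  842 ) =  - 74096 = - 2^4*11^1*421^1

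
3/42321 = 1/14107 = 0.00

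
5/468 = 5/468 = 0.01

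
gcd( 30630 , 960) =30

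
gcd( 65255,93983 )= 1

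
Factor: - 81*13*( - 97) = 102141 = 3^4*13^1*97^1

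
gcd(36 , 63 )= 9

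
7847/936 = 8+ 359/936 = 8.38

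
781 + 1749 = 2530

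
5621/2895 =5621/2895 = 1.94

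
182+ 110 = 292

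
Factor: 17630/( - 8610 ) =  - 3^( - 1)*7^ ( - 1 ) * 43^1  =  - 43/21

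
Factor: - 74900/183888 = - 2^( - 2 )*3^(-2)*5^2*7^1 * 107^1*1277^( -1) = - 18725/45972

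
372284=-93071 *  (-4)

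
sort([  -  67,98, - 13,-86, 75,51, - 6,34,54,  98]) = [ - 86, - 67, - 13, - 6,34,51,54,75, 98,98] 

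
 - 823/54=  - 823/54 = - 15.24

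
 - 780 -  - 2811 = 2031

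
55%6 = 1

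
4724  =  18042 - 13318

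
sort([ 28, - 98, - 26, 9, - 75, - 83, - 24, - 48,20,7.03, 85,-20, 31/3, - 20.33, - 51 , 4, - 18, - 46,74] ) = [ - 98, - 83, - 75, - 51 , - 48, - 46 , - 26, - 24, - 20.33,  -  20, - 18,4,  7.03, 9,31/3, 20, 28, 74, 85 ] 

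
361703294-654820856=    - 293117562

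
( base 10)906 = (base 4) 32022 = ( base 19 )29d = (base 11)754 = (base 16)38a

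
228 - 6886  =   - 6658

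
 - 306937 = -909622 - -602685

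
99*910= 90090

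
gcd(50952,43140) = 12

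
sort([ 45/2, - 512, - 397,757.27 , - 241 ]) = [ - 512, - 397,- 241, 45/2,757.27 ] 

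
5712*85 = 485520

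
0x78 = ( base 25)4K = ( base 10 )120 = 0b1111000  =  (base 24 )50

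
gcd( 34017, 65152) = 1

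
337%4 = 1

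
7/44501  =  7/44501 = 0.00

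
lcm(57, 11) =627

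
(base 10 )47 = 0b101111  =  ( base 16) 2F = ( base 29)1I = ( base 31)1g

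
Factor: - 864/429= - 2^5 * 3^2*11^( - 1)*13^( - 1 ) = - 288/143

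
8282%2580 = 542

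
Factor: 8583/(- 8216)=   -  2^( - 3)*3^1*13^( - 1 )*79^( - 1 )*2861^1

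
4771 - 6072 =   -  1301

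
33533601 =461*72741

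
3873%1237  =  162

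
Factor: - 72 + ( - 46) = - 118 = - 2^1*59^1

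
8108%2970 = 2168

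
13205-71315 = - 58110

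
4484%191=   91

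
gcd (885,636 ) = 3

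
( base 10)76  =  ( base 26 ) 2o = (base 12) 64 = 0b1001100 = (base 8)114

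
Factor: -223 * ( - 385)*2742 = 2^1*3^1*5^1*7^1*11^1*223^1*457^1 = 235414410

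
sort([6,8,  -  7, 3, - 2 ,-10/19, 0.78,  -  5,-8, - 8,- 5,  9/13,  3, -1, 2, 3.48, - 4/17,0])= [ - 8, - 8,  -  7, - 5,  -  5, - 2, - 1,-10/19, - 4/17 , 0,9/13, 0.78 , 2,3 , 3, 3.48,6,8]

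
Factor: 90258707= 7^1*11^1*263^1*4457^1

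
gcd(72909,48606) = 24303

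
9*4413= 39717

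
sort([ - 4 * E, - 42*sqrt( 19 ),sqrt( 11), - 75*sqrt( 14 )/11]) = [ - 42 * sqrt( 19 ),-75*sqrt( 14 )/11, - 4*E, sqrt( 11) ]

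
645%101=39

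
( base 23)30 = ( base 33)23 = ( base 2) 1000101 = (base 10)69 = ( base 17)41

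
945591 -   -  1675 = 947266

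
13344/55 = 242  +  34/55 = 242.62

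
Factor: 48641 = 127^1 *383^1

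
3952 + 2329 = 6281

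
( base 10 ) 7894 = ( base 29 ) 9B6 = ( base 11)5A27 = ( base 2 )1111011010110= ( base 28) a1q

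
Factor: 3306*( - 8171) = -2^1*3^1 * 19^1*29^1*8171^1  =  - 27013326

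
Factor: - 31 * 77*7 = -16709 = - 7^2 * 11^1 *31^1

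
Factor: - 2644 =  - 2^2 * 661^1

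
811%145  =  86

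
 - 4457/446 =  - 10 + 3/446 = - 9.99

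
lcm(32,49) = 1568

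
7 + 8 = 15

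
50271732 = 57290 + 50214442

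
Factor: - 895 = -5^1*179^1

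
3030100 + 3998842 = 7028942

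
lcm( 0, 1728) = 0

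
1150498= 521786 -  - 628712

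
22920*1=22920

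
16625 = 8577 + 8048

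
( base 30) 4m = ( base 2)10001110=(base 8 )216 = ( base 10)142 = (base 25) 5H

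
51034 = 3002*17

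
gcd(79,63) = 1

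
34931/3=11643+2/3=11643.67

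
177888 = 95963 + 81925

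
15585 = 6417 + 9168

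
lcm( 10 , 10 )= 10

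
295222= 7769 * 38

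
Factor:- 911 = -911^1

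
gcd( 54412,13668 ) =4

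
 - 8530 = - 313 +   -  8217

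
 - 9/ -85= 9/85 = 0.11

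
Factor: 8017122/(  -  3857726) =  - 3^1*67^ ( - 1) *28789^( - 1 )* 1336187^1 = - 4008561/1928863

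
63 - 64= - 1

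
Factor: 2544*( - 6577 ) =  - 2^4*3^1*53^1*6577^1 = -16731888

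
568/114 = 4 + 56/57 = 4.98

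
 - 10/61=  - 10/61 = -0.16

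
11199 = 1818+9381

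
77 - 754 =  - 677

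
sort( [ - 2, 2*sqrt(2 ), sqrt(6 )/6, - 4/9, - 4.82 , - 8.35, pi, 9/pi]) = [-8.35, - 4.82,  -  2,  -  4/9, sqrt(6)/6, 2*sqrt( 2 ), 9/pi,pi] 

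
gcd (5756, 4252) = 4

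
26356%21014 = 5342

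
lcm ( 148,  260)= 9620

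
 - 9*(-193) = 1737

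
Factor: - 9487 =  - 53^1*179^1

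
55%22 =11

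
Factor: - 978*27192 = - 26593776=- 2^4*3^2*11^1*103^1 * 163^1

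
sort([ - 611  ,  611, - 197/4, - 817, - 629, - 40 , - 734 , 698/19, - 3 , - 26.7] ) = [-817, - 734  , - 629,  -  611,  -  197/4, - 40 , - 26.7, - 3, 698/19,611] 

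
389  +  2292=2681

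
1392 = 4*348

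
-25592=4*( - 6398) 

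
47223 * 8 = 377784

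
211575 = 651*325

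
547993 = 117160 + 430833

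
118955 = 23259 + 95696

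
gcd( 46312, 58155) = 1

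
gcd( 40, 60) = 20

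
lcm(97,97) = 97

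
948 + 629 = 1577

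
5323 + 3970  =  9293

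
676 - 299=377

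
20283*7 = 141981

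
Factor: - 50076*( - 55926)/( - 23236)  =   - 2^1*3^4*13^2 * 37^( - 1)*107^1*157^( - 1)*239^1 = -  700137594/5809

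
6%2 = 0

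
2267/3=2267/3 =755.67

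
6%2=0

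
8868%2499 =1371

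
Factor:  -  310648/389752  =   - 11^(- 1 ) * 13^1*29^1 * 43^(-1) = - 377/473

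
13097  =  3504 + 9593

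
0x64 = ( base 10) 100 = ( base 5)400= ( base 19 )55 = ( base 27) 3j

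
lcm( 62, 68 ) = 2108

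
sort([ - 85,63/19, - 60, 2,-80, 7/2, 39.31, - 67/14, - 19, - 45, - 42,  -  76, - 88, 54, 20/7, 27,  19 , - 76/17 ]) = [-88, - 85, - 80, - 76, - 60,-45, - 42 ,- 19, - 67/14, - 76/17, 2, 20/7,63/19,7/2,19,27, 39.31,54]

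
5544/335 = 5544/335  =  16.55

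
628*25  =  15700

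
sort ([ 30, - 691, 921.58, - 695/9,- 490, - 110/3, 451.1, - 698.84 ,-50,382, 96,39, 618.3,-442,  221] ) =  [ - 698.84, - 691, - 490, - 442, - 695/9,- 50, - 110/3,30 , 39, 96,221,382,  451.1, 618.3, 921.58]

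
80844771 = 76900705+3944066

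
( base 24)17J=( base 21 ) 1F7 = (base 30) PD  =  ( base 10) 763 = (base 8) 1373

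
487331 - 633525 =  - 146194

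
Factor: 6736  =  2^4*421^1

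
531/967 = 531/967=0.55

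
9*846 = 7614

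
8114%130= 54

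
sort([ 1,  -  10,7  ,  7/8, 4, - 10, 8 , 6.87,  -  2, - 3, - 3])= [ - 10, - 10, - 3, - 3, - 2,7/8, 1, 4 , 6.87,  7, 8 ]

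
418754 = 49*8546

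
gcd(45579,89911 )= 1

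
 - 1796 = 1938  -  3734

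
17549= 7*2507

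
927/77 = 12 + 3/77 = 12.04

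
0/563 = 0 = 0.00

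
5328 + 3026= 8354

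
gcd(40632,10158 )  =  10158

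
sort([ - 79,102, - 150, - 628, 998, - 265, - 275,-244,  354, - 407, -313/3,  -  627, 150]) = [ - 628,-627 , - 407,-275, - 265, - 244, - 150, - 313/3, - 79 , 102,150,354,998] 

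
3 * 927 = 2781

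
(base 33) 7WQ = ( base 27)BPB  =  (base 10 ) 8705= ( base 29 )AA5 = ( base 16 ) 2201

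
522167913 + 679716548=1201884461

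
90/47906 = 45/23953 = 0.00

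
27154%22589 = 4565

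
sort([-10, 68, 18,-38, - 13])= [  -  38, - 13, - 10,  18, 68 ] 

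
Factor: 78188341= 7^1*11^1*1015433^1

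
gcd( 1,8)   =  1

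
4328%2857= 1471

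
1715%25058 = 1715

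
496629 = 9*55181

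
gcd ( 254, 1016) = 254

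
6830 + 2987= 9817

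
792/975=264/325 = 0.81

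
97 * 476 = 46172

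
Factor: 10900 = 2^2*5^2*109^1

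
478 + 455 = 933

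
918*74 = 67932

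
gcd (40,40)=40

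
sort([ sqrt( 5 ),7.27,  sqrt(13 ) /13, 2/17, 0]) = [0, 2/17, sqrt( 13) /13,  sqrt( 5 ),7.27] 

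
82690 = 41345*2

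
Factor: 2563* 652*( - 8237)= - 13764653012 = - 2^2*11^1*163^1 *233^1*8237^1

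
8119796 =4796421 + 3323375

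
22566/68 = 331 + 29/34  =  331.85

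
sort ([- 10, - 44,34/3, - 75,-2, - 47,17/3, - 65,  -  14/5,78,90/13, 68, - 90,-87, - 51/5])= [ - 90, - 87, - 75, - 65, - 47, - 44,-51/5,-10,  -  14/5, - 2,  17/3,90/13, 34/3 , 68,78]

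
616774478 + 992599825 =1609374303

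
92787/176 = 527 + 35/176 = 527.20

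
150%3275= 150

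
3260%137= 109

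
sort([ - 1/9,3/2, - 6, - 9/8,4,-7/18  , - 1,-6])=[ - 6,-6,-9/8,-1,-7/18, - 1/9,3/2,4] 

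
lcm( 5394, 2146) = 199578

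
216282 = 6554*33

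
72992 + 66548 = 139540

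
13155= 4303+8852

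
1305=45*29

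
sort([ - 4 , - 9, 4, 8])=[ - 9, - 4,4,8]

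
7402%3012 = 1378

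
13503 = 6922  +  6581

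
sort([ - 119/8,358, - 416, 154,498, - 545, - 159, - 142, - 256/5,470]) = [ - 545 , - 416 , - 159 ,-142, - 256/5, - 119/8,154, 358,470,498] 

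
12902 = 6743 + 6159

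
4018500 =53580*75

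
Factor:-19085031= - 3^3 * 7^1*241^1*419^1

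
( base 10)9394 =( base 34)84A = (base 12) 552A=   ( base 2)10010010110010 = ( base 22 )J90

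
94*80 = 7520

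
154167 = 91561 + 62606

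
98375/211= 466 + 49/211 = 466.23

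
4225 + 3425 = 7650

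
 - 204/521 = - 1 + 317/521 = - 0.39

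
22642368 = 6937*3264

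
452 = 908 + -456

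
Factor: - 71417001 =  - 3^1 * 23^1*191^1 * 5419^1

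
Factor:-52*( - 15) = 780  =  2^2*3^1*5^1  *13^1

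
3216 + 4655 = 7871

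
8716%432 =76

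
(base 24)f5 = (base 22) gd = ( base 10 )365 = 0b101101101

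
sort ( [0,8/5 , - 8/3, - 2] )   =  [ - 8/3 , -2 , 0,8/5 ] 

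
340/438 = 170/219 = 0.78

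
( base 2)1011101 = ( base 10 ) 93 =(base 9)113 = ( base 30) 33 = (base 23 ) 41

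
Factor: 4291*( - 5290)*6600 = -149815974000 = -  2^4*3^1*5^3*7^1*11^1*23^2 * 613^1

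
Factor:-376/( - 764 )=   2^1*47^1*191^( - 1 )   =  94/191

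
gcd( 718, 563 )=1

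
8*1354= 10832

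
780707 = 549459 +231248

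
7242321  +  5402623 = 12644944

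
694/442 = 347/221 = 1.57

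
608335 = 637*955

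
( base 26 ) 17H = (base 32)rb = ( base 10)875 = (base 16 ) 36b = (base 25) 1A0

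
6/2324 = 3/1162 = 0.00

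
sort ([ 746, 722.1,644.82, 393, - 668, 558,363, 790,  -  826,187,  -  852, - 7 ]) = [  -  852, - 826,-668,- 7,  187, 363,393,  558, 644.82,  722.1,746, 790]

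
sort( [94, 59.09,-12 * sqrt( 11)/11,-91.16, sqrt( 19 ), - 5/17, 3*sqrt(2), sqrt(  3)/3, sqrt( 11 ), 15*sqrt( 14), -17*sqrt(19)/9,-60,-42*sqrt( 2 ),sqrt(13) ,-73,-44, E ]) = [ - 91.16,-73, -60, - 42*sqrt( 2 ),- 44 , - 17*sqrt(19 ) /9,-12*sqrt(11)/11, - 5/17, sqrt(3)/3,E, sqrt(11),sqrt( 13), 3 * sqrt(2 ), sqrt(19), 15*sqrt(14),59.09, 94]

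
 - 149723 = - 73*2051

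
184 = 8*23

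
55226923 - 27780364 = 27446559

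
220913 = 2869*77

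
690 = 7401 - 6711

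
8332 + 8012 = 16344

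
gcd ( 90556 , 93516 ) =4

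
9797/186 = 9797/186 = 52.67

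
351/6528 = 117/2176 = 0.05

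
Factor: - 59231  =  -61^1* 971^1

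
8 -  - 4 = 12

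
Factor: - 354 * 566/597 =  - 66788/199 = - 2^2 * 59^1 * 199^ ( - 1 ) * 283^1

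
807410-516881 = 290529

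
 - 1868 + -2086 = -3954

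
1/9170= 1/9170 = 0.00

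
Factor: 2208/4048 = 2^1*3^1*11^( - 1 )=6/11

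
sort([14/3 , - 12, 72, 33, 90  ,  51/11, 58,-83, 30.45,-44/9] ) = [ - 83, - 12 , - 44/9, 51/11, 14/3, 30.45,33,58, 72,90] 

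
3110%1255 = 600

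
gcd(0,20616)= 20616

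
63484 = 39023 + 24461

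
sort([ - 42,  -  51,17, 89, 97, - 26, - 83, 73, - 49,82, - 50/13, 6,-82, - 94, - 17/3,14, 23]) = [ - 94, - 83, - 82, - 51, - 49,-42,-26,  -  17/3, - 50/13 , 6, 14,17,23,73,82 , 89, 97]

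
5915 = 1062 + 4853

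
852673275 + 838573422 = 1691246697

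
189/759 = 63/253 = 0.25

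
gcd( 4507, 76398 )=1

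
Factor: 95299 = 157^1*607^1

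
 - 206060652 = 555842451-761903103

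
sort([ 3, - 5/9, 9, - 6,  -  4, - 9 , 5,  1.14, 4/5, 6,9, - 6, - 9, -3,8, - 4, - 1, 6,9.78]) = [ - 9,-9, - 6, - 6, - 4, - 4 ,-3,-1, - 5/9,4/5, 1.14,3,  5,6,  6, 8,9,9,9.78] 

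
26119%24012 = 2107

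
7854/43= 182 + 28/43  =  182.65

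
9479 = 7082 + 2397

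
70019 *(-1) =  - 70019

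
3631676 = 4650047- 1018371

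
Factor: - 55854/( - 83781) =2^1*3^( - 1) = 2/3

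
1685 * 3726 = 6278310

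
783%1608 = 783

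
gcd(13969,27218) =1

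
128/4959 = 128/4959 = 0.03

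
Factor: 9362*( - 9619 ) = - 90053078  =  -  2^1*31^1*151^1*9619^1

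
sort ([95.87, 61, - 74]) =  [ - 74, 61,95.87 ] 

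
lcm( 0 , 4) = 0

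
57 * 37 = 2109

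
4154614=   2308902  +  1845712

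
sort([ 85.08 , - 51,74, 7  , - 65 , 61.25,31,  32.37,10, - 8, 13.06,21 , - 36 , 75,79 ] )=[ - 65,-51, - 36, - 8,7, 10, 13.06,21,31, 32.37,61.25, 74, 75 , 79,85.08]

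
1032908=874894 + 158014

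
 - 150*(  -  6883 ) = 1032450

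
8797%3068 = 2661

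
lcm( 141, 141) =141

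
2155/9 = 2155/9 = 239.44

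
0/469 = 0 = 0.00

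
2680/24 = 111  +  2/3 = 111.67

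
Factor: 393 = 3^1 * 131^1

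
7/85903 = 7/85903 = 0.00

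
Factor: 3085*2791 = 5^1*617^1*2791^1 =8610235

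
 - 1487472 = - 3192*466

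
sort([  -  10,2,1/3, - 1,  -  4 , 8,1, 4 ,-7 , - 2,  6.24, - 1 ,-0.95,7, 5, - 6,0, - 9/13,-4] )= [ - 10, - 7, -6,-4,-4, - 2,-1, - 1,-0.95, - 9/13, 0, 1/3,1,  2, 4,5, 6.24,  7, 8 ] 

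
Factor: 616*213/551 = 131208/551 = 2^3*3^1*7^1*11^1*19^(-1)*29^(- 1 )*71^1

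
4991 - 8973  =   - 3982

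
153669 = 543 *283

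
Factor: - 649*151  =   - 97999 = - 11^1*59^1*151^1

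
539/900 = 539/900 = 0.60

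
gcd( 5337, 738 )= 9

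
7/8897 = 1/1271 = 0.00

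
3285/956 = 3 + 417/956 = 3.44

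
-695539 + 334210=-361329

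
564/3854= 6/41=0.15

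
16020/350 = 1602/35= 45.77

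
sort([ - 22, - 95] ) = [ - 95, - 22 ]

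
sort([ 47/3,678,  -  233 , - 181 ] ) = [ - 233 , -181,47/3, 678] 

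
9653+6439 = 16092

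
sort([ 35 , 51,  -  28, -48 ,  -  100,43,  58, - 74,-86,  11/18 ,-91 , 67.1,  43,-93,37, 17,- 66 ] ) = [-100,-93 ,-91, - 86, - 74,  -  66 ,  -  48, - 28,  11/18,17, 35,  37,43,43,51, 58, 67.1 ] 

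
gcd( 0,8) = 8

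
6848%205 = 83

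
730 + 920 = 1650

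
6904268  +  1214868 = 8119136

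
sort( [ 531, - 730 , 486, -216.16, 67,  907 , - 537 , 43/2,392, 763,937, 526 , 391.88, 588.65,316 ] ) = [- 730, - 537, - 216.16,43/2 , 67, 316, 391.88,  392, 486, 526 , 531 , 588.65,  763,  907,937 ] 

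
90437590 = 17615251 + 72822339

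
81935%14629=8790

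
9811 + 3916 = 13727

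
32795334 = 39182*837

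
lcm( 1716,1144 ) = 3432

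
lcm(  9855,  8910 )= 650430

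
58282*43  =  2506126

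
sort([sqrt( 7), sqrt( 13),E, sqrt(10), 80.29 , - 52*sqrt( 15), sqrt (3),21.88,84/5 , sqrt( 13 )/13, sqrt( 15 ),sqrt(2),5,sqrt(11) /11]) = [  -  52*sqrt(15 ),sqrt(13) /13, sqrt(11)/11,  sqrt(2),sqrt(3), sqrt( 7) , E, sqrt(10), sqrt(13),sqrt(15 ), 5,84/5  ,  21.88,  80.29 ] 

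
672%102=60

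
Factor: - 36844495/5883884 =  -2^ ( - 2 )*5^1 *1470971^(-1 )*7368899^1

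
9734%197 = 81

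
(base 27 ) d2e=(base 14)369b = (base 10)9545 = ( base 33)8P8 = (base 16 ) 2549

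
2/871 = 2/871 = 0.00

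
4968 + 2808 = 7776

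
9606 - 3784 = 5822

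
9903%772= 639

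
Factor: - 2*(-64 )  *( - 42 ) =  - 2^8*3^1 *7^1 = - 5376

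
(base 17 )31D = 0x381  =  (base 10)897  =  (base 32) S1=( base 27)166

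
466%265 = 201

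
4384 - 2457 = 1927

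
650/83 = 7 + 69/83 = 7.83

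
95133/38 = 2503 + 1/2= 2503.50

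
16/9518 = 8/4759 = 0.00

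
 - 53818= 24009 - 77827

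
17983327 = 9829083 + 8154244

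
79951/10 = 7995 + 1/10 = 7995.10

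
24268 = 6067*4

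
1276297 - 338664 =937633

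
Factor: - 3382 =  - 2^1* 19^1*89^1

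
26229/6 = 8743/2 = 4371.50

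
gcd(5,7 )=1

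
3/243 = 1/81 = 0.01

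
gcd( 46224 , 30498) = 6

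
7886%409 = 115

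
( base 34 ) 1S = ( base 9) 68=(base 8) 76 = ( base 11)57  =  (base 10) 62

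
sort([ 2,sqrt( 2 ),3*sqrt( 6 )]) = [sqrt( 2 ),2,  3*sqrt(6)]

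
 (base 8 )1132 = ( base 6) 2442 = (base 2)1001011010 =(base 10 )602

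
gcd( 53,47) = 1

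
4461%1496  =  1469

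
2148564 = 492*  4367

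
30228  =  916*33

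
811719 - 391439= 420280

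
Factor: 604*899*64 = 34751744  =  2^8*29^1*31^1*151^1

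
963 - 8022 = - 7059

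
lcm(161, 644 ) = 644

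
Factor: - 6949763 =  - 19^1*29^1*12613^1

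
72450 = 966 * 75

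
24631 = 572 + 24059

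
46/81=46/81 = 0.57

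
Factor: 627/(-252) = -209/84 = - 2^(  -  2)*3^( - 1)*7^( - 1 )*11^1 * 19^1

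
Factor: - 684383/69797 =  - 7^1 * 13^( - 2)*  59^( - 1)*13967^1 = -97769/9971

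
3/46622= 3/46622 = 0.00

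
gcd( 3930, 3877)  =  1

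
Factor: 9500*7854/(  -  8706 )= -2^2*5^3*7^1*11^1*17^1*19^1*1451^( - 1) =- 12435500/1451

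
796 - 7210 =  -6414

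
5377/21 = 256  +  1/21= 256.05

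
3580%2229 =1351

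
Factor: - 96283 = -11^1*8753^1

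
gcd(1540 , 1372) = 28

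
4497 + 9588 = 14085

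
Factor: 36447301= 11^1*19^1* 174389^1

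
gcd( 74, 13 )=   1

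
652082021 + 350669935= 1002751956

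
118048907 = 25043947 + 93004960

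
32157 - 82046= - 49889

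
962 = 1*962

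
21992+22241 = 44233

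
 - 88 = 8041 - 8129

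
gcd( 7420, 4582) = 2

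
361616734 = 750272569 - 388655835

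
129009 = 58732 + 70277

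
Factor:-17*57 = - 969 =- 3^1*17^1*19^1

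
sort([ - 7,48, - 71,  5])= [ - 71, - 7,5, 48 ] 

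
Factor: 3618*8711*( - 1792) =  - 2^9 * 3^3 * 7^1*31^1*67^1 * 281^1 =- 56477385216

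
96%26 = 18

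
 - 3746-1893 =-5639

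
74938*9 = 674442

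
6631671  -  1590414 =5041257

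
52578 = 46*1143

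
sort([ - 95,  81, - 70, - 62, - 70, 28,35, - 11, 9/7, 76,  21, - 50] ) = [-95, - 70 , - 70, -62, - 50,-11, 9/7, 21, 28 , 35,76, 81]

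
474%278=196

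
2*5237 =10474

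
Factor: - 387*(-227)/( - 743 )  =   - 3^2*43^1*227^1*743^( - 1 ) = - 87849/743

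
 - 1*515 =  - 515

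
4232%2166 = 2066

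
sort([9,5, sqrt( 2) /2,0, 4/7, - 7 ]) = [ - 7,0,4/7, sqrt(2)/2,5,9 ] 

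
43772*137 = 5996764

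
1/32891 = 1/32891 = 0.00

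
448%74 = 4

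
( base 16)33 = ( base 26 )1P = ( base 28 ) 1n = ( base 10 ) 51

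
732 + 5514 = 6246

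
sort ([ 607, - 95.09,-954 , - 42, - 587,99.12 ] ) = [ -954,-587, - 95.09, - 42 , 99.12, 607]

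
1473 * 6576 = 9686448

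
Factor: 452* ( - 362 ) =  - 2^3*113^1*181^1 = - 163624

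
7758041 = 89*87169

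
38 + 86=124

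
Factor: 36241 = 36241^1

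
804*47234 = 37976136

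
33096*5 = 165480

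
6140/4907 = 1 + 1233/4907 = 1.25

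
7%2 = 1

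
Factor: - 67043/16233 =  - 3^ ( - 1 )*7^(-1 ) * 773^(  -  1) * 67043^1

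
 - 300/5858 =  - 150/2929= -  0.05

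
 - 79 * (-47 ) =3713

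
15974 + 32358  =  48332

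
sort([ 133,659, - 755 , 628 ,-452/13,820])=[ - 755, - 452/13,133,628,  659,820]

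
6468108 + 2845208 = 9313316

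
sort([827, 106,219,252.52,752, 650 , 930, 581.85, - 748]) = [ - 748,106 , 219, 252.52,581.85,650,752, 827,  930 ]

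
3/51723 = 1/17241= 0.00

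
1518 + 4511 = 6029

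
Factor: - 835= -5^1*167^1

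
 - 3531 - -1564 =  - 1967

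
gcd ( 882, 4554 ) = 18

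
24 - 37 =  - 13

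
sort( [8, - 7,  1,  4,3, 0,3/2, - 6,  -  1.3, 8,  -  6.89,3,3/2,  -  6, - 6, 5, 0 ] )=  [ - 7, - 6.89,- 6,  -  6, - 6, - 1.3,0 , 0, 1 , 3/2,3/2,3,3,4, 5,8,8]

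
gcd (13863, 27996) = 3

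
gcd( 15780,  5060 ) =20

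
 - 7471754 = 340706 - 7812460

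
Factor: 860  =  2^2*5^1*43^1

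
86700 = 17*5100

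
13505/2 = 13505/2= 6752.50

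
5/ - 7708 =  - 1 + 7703/7708 = -  0.00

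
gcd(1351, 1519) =7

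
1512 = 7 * 216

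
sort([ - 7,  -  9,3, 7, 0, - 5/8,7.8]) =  [ - 9 , - 7, - 5/8,  0,3,  7,  7.8 ] 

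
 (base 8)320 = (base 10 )208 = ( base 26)80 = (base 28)7c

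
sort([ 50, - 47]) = [ - 47,50]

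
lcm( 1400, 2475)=138600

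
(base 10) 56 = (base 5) 211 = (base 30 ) 1q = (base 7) 110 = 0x38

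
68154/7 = 9736 + 2/7 = 9736.29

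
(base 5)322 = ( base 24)3f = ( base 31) 2p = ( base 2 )1010111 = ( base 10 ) 87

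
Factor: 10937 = 10937^1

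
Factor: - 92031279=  - 3^1*1069^1*  28697^1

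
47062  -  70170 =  - 23108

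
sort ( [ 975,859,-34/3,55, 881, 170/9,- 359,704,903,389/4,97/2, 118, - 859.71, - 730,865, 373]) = [ - 859.71,-730, - 359, - 34/3, 170/9, 97/2, 55, 389/4, 118,373, 704,859,865, 881, 903,975]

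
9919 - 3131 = 6788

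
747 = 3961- 3214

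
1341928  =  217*6184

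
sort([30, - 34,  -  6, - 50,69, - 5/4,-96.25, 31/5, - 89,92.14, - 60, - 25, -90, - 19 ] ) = [ - 96.25, - 90, - 89 , - 60, - 50, - 34, - 25, - 19, - 6  ,-5/4, 31/5, 30, 69,92.14]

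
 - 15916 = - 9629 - 6287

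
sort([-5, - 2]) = [- 5, - 2 ]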